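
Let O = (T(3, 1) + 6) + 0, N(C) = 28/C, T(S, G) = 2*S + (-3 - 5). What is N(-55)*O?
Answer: -112/55 ≈ -2.0364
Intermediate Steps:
T(S, G) = -8 + 2*S (T(S, G) = 2*S - 8 = -8 + 2*S)
O = 4 (O = ((-8 + 2*3) + 6) + 0 = ((-8 + 6) + 6) + 0 = (-2 + 6) + 0 = 4 + 0 = 4)
N(-55)*O = (28/(-55))*4 = (28*(-1/55))*4 = -28/55*4 = -112/55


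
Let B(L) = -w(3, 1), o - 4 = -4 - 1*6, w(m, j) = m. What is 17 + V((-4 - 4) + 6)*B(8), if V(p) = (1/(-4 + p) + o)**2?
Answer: -1165/12 ≈ -97.083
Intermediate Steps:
o = -6 (o = 4 + (-4 - 1*6) = 4 + (-4 - 6) = 4 - 10 = -6)
B(L) = -3 (B(L) = -1*3 = -3)
V(p) = (-6 + 1/(-4 + p))**2 (V(p) = (1/(-4 + p) - 6)**2 = (-6 + 1/(-4 + p))**2)
17 + V((-4 - 4) + 6)*B(8) = 17 + ((-25 + 6*((-4 - 4) + 6))**2/(-4 + ((-4 - 4) + 6))**2)*(-3) = 17 + ((-25 + 6*(-8 + 6))**2/(-4 + (-8 + 6))**2)*(-3) = 17 + ((-25 + 6*(-2))**2/(-4 - 2)**2)*(-3) = 17 + ((-25 - 12)**2/(-6)**2)*(-3) = 17 + ((-37)**2*(1/36))*(-3) = 17 + (1369*(1/36))*(-3) = 17 + (1369/36)*(-3) = 17 - 1369/12 = -1165/12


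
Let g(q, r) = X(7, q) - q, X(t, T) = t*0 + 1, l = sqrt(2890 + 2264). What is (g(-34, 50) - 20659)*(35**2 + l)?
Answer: -25264400 - 20624*sqrt(5154) ≈ -2.6745e+7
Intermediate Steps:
l = sqrt(5154) ≈ 71.791
X(t, T) = 1 (X(t, T) = 0 + 1 = 1)
g(q, r) = 1 - q
(g(-34, 50) - 20659)*(35**2 + l) = ((1 - 1*(-34)) - 20659)*(35**2 + sqrt(5154)) = ((1 + 34) - 20659)*(1225 + sqrt(5154)) = (35 - 20659)*(1225 + sqrt(5154)) = -20624*(1225 + sqrt(5154)) = -25264400 - 20624*sqrt(5154)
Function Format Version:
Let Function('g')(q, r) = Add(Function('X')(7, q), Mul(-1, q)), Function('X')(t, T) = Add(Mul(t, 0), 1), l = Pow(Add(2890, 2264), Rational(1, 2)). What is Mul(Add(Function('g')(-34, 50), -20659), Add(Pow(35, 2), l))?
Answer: Add(-25264400, Mul(-20624, Pow(5154, Rational(1, 2)))) ≈ -2.6745e+7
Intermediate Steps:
l = Pow(5154, Rational(1, 2)) ≈ 71.791
Function('X')(t, T) = 1 (Function('X')(t, T) = Add(0, 1) = 1)
Function('g')(q, r) = Add(1, Mul(-1, q))
Mul(Add(Function('g')(-34, 50), -20659), Add(Pow(35, 2), l)) = Mul(Add(Add(1, Mul(-1, -34)), -20659), Add(Pow(35, 2), Pow(5154, Rational(1, 2)))) = Mul(Add(Add(1, 34), -20659), Add(1225, Pow(5154, Rational(1, 2)))) = Mul(Add(35, -20659), Add(1225, Pow(5154, Rational(1, 2)))) = Mul(-20624, Add(1225, Pow(5154, Rational(1, 2)))) = Add(-25264400, Mul(-20624, Pow(5154, Rational(1, 2))))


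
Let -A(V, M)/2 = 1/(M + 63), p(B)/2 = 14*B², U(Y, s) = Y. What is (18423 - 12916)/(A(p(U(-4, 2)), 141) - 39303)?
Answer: -561714/4008907 ≈ -0.14012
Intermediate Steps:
p(B) = 28*B² (p(B) = 2*(14*B²) = 28*B²)
A(V, M) = -2/(63 + M) (A(V, M) = -2/(M + 63) = -2/(63 + M))
(18423 - 12916)/(A(p(U(-4, 2)), 141) - 39303) = (18423 - 12916)/(-2/(63 + 141) - 39303) = 5507/(-2/204 - 39303) = 5507/(-2*1/204 - 39303) = 5507/(-1/102 - 39303) = 5507/(-4008907/102) = 5507*(-102/4008907) = -561714/4008907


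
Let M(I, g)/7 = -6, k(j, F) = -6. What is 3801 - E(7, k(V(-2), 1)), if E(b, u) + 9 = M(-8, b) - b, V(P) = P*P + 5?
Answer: 3859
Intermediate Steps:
V(P) = 5 + P² (V(P) = P² + 5 = 5 + P²)
M(I, g) = -42 (M(I, g) = 7*(-6) = -42)
E(b, u) = -51 - b (E(b, u) = -9 + (-42 - b) = -51 - b)
3801 - E(7, k(V(-2), 1)) = 3801 - (-51 - 1*7) = 3801 - (-51 - 7) = 3801 - 1*(-58) = 3801 + 58 = 3859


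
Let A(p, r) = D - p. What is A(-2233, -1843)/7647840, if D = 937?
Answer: 317/764784 ≈ 0.00041450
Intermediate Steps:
A(p, r) = 937 - p
A(-2233, -1843)/7647840 = (937 - 1*(-2233))/7647840 = (937 + 2233)*(1/7647840) = 3170*(1/7647840) = 317/764784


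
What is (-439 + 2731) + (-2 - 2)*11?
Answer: 2248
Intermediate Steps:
(-439 + 2731) + (-2 - 2)*11 = 2292 - 4*11 = 2292 - 44 = 2248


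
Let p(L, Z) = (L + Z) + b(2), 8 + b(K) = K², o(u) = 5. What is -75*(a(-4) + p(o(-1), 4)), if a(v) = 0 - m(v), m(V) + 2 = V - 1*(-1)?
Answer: -750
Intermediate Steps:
m(V) = -1 + V (m(V) = -2 + (V - 1*(-1)) = -2 + (V + 1) = -2 + (1 + V) = -1 + V)
b(K) = -8 + K²
a(v) = 1 - v (a(v) = 0 - (-1 + v) = 0 + (1 - v) = 1 - v)
p(L, Z) = -4 + L + Z (p(L, Z) = (L + Z) + (-8 + 2²) = (L + Z) + (-8 + 4) = (L + Z) - 4 = -4 + L + Z)
-75*(a(-4) + p(o(-1), 4)) = -75*((1 - 1*(-4)) + (-4 + 5 + 4)) = -75*((1 + 4) + 5) = -75*(5 + 5) = -75*10 = -750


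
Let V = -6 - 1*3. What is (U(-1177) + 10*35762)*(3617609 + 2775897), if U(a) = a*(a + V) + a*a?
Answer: 20068390571726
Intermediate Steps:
V = -9 (V = -6 - 3 = -9)
U(a) = a² + a*(-9 + a) (U(a) = a*(a - 9) + a*a = a*(-9 + a) + a² = a² + a*(-9 + a))
(U(-1177) + 10*35762)*(3617609 + 2775897) = (-1177*(-9 + 2*(-1177)) + 10*35762)*(3617609 + 2775897) = (-1177*(-9 - 2354) + 357620)*6393506 = (-1177*(-2363) + 357620)*6393506 = (2781251 + 357620)*6393506 = 3138871*6393506 = 20068390571726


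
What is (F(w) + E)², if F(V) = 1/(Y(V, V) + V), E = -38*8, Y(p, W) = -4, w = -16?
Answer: 36978561/400 ≈ 92446.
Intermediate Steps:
E = -304
F(V) = 1/(-4 + V)
(F(w) + E)² = (1/(-4 - 16) - 304)² = (1/(-20) - 304)² = (-1/20 - 304)² = (-6081/20)² = 36978561/400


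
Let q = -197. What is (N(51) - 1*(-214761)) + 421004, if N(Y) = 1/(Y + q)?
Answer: 92821689/146 ≈ 6.3577e+5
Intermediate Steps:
N(Y) = 1/(-197 + Y) (N(Y) = 1/(Y - 197) = 1/(-197 + Y))
(N(51) - 1*(-214761)) + 421004 = (1/(-197 + 51) - 1*(-214761)) + 421004 = (1/(-146) + 214761) + 421004 = (-1/146 + 214761) + 421004 = 31355105/146 + 421004 = 92821689/146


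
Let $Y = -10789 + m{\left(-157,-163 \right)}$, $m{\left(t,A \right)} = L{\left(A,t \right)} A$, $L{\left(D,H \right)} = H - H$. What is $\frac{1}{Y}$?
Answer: $- \frac{1}{10789} \approx -9.2687 \cdot 10^{-5}$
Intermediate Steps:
$L{\left(D,H \right)} = 0$
$m{\left(t,A \right)} = 0$ ($m{\left(t,A \right)} = 0 A = 0$)
$Y = -10789$ ($Y = -10789 + 0 = -10789$)
$\frac{1}{Y} = \frac{1}{-10789} = - \frac{1}{10789}$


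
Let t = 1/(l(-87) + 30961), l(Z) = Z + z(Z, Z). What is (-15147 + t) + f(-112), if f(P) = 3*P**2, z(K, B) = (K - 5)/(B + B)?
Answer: 60396598827/2686084 ≈ 22485.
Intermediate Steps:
z(K, B) = (-5 + K)/(2*B) (z(K, B) = (-5 + K)/((2*B)) = (-5 + K)*(1/(2*B)) = (-5 + K)/(2*B))
l(Z) = Z + (-5 + Z)/(2*Z)
t = 87/2686084 (t = 1/((1/2 - 87 - 5/2/(-87)) + 30961) = 1/((1/2 - 87 - 5/2*(-1/87)) + 30961) = 1/((1/2 - 87 + 5/174) + 30961) = 1/(-7523/87 + 30961) = 1/(2686084/87) = 87/2686084 ≈ 3.2389e-5)
(-15147 + t) + f(-112) = (-15147 + 87/2686084) + 3*(-112)**2 = -40686114261/2686084 + 3*12544 = -40686114261/2686084 + 37632 = 60396598827/2686084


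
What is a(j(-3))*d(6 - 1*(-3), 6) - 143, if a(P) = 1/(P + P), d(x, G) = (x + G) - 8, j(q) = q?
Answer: -865/6 ≈ -144.17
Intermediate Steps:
d(x, G) = -8 + G + x (d(x, G) = (G + x) - 8 = -8 + G + x)
a(P) = 1/(2*P)
a(j(-3))*d(6 - 1*(-3), 6) - 143 = ((½)/(-3))*(-8 + 6 + (6 - 1*(-3))) - 143 = ((½)*(-⅓))*(-8 + 6 + (6 + 3)) - 143 = -(-8 + 6 + 9)/6 - 143 = -⅙*7 - 143 = -7/6 - 143 = -865/6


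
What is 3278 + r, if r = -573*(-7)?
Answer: 7289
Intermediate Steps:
r = 4011
3278 + r = 3278 + 4011 = 7289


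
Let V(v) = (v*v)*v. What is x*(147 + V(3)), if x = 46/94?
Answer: 4002/47 ≈ 85.149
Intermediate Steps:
x = 23/47 (x = 46*(1/94) = 23/47 ≈ 0.48936)
V(v) = v**3 (V(v) = v**2*v = v**3)
x*(147 + V(3)) = 23*(147 + 3**3)/47 = 23*(147 + 27)/47 = (23/47)*174 = 4002/47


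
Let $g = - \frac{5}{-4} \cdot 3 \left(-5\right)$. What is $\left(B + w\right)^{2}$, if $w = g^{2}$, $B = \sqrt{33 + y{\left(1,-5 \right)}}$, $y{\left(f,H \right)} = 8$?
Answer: $\frac{31651121}{256} + \frac{5625 \sqrt{41}}{8} \approx 1.2814 \cdot 10^{5}$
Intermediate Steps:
$g = - \frac{75}{4}$ ($g = \left(-5\right) \left(- \frac{1}{4}\right) 3 \left(-5\right) = \frac{5}{4} \cdot 3 \left(-5\right) = \frac{15}{4} \left(-5\right) = - \frac{75}{4} \approx -18.75$)
$B = \sqrt{41}$ ($B = \sqrt{33 + 8} = \sqrt{41} \approx 6.4031$)
$w = \frac{5625}{16}$ ($w = \left(- \frac{75}{4}\right)^{2} = \frac{5625}{16} \approx 351.56$)
$\left(B + w\right)^{2} = \left(\sqrt{41} + \frac{5625}{16}\right)^{2} = \left(\frac{5625}{16} + \sqrt{41}\right)^{2}$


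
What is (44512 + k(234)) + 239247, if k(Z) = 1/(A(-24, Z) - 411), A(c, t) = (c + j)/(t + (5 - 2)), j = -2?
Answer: 27647490410/97433 ≈ 2.8376e+5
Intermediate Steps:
A(c, t) = (-2 + c)/(3 + t) (A(c, t) = (c - 2)/(t + (5 - 2)) = (-2 + c)/(t + 3) = (-2 + c)/(3 + t))
k(Z) = 1/(-411 - 26/(3 + Z)) (k(Z) = 1/((-2 - 24)/(3 + Z) - 411) = 1/(-26/(3 + Z) - 411) = 1/(-411 - 26/(3 + Z)))
(44512 + k(234)) + 239247 = (44512 + (-3 - 1*234)/(1259 + 411*234)) + 239247 = (44512 + (-3 - 234)/(1259 + 96174)) + 239247 = (44512 - 237/97433) + 239247 = 4336937459/97433 + 239247 = 27647490410/97433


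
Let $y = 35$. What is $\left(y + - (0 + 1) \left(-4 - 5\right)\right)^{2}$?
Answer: $1936$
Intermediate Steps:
$\left(y + - (0 + 1) \left(-4 - 5\right)\right)^{2} = \left(35 + - (0 + 1) \left(-4 - 5\right)\right)^{2} = \left(35 + \left(-1\right) 1 \left(-9\right)\right)^{2} = \left(35 - -9\right)^{2} = \left(35 + 9\right)^{2} = 44^{2} = 1936$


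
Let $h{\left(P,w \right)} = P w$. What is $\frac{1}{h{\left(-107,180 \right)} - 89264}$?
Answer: $- \frac{1}{108524} \approx -9.2145 \cdot 10^{-6}$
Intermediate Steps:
$\frac{1}{h{\left(-107,180 \right)} - 89264} = \frac{1}{\left(-107\right) 180 - 89264} = \frac{1}{-19260 - 89264} = \frac{1}{-108524} = - \frac{1}{108524}$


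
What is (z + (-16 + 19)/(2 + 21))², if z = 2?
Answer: 2401/529 ≈ 4.5387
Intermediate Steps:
(z + (-16 + 19)/(2 + 21))² = (2 + (-16 + 19)/(2 + 21))² = (2 + 3/23)² = (49/23)² = 2401/529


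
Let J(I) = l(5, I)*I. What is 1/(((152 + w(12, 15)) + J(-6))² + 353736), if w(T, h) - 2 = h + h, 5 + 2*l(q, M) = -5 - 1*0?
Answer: 1/399532 ≈ 2.5029e-6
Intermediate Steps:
l(q, M) = -5 (l(q, M) = -5/2 + (-5 - 1*0)/2 = -5/2 + (-5 + 0)/2 = -5/2 + (½)*(-5) = -5/2 - 5/2 = -5)
w(T, h) = 2 + 2*h (w(T, h) = 2 + (h + h) = 2 + 2*h)
J(I) = -5*I
1/(((152 + w(12, 15)) + J(-6))² + 353736) = 1/(((152 + (2 + 2*15)) - 5*(-6))² + 353736) = 1/(((152 + (2 + 30)) + 30)² + 353736) = 1/(((152 + 32) + 30)² + 353736) = 1/((184 + 30)² + 353736) = 1/(214² + 353736) = 1/(45796 + 353736) = 1/399532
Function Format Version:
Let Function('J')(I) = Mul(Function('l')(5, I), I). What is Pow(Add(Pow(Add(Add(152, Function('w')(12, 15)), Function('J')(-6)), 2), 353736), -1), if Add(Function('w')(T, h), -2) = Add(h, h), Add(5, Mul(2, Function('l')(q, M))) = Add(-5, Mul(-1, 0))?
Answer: Rational(1, 399532) ≈ 2.5029e-6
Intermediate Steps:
Function('l')(q, M) = -5 (Function('l')(q, M) = Add(Rational(-5, 2), Mul(Rational(1, 2), Add(-5, Mul(-1, 0)))) = Add(Rational(-5, 2), Mul(Rational(1, 2), Add(-5, 0))) = Add(Rational(-5, 2), Mul(Rational(1, 2), -5)) = Add(Rational(-5, 2), Rational(-5, 2)) = -5)
Function('w')(T, h) = Add(2, Mul(2, h)) (Function('w')(T, h) = Add(2, Add(h, h)) = Add(2, Mul(2, h)))
Function('J')(I) = Mul(-5, I)
Pow(Add(Pow(Add(Add(152, Function('w')(12, 15)), Function('J')(-6)), 2), 353736), -1) = Pow(Add(Pow(Add(Add(152, Add(2, Mul(2, 15))), Mul(-5, -6)), 2), 353736), -1) = Pow(Add(Pow(Add(Add(152, Add(2, 30)), 30), 2), 353736), -1) = Pow(Add(Pow(Add(Add(152, 32), 30), 2), 353736), -1) = Pow(Add(Pow(Add(184, 30), 2), 353736), -1) = Pow(Add(Pow(214, 2), 353736), -1) = Pow(Add(45796, 353736), -1) = Pow(399532, -1) = Rational(1, 399532)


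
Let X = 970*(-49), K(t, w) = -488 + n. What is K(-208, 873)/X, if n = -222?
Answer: 71/4753 ≈ 0.014938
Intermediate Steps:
K(t, w) = -710 (K(t, w) = -488 - 222 = -710)
X = -47530
K(-208, 873)/X = -710/(-47530) = -710*(-1/47530) = 71/4753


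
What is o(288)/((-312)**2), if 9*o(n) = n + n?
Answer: 1/1521 ≈ 0.00065746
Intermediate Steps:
o(n) = 2*n/9 (o(n) = (n + n)/9 = (2*n)/9 = 2*n/9)
o(288)/((-312)**2) = ((2/9)*288)/((-312)**2) = 64/97344 = 64*(1/97344) = 1/1521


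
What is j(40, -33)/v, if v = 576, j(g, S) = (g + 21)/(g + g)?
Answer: 61/46080 ≈ 0.0013238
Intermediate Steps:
j(g, S) = (21 + g)/(2*g) (j(g, S) = (21 + g)/((2*g)) = (21 + g)*(1/(2*g)) = (21 + g)/(2*g))
j(40, -33)/v = ((½)*(21 + 40)/40)/576 = ((½)*(1/40)*61)*(1/576) = (61/80)*(1/576) = 61/46080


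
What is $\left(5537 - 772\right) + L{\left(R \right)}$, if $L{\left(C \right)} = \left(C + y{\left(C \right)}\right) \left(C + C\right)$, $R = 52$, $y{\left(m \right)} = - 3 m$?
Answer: $-6051$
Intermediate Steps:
$L{\left(C \right)} = - 4 C^{2}$ ($L{\left(C \right)} = \left(C - 3 C\right) \left(C + C\right) = - 2 C 2 C = - 4 C^{2}$)
$\left(5537 - 772\right) + L{\left(R \right)} = \left(5537 - 772\right) - 4 \cdot 52^{2} = 4765 - 10816 = -6051$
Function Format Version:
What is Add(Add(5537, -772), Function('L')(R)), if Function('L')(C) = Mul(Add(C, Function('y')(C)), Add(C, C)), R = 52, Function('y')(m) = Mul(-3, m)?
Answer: -6051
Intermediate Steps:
Function('L')(C) = Mul(-4, Pow(C, 2)) (Function('L')(C) = Mul(Add(C, Mul(-3, C)), Add(C, C)) = Mul(Mul(-2, C), Mul(2, C)) = Mul(-4, Pow(C, 2)))
Add(Add(5537, -772), Function('L')(R)) = Add(Add(5537, -772), Mul(-4, Pow(52, 2))) = Add(4765, Mul(-4, 2704)) = Add(4765, -10816) = -6051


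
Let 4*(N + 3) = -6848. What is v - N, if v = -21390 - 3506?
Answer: -23181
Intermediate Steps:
N = -1715 (N = -3 + (¼)*(-6848) = -3 - 1712 = -1715)
v = -24896
v - N = -24896 - 1*(-1715) = -24896 + 1715 = -23181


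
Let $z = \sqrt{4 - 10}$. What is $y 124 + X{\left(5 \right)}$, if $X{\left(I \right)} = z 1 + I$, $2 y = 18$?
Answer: $1121 + i \sqrt{6} \approx 1121.0 + 2.4495 i$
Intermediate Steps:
$y = 9$ ($y = \frac{1}{2} \cdot 18 = 9$)
$z = i \sqrt{6}$ ($z = \sqrt{4 - 10} = \sqrt{-6} = i \sqrt{6} \approx 2.4495 i$)
$X{\left(I \right)} = I + i \sqrt{6}$ ($X{\left(I \right)} = i \sqrt{6} \cdot 1 + I = i \sqrt{6} + I = I + i \sqrt{6}$)
$y 124 + X{\left(5 \right)} = 9 \cdot 124 + \left(5 + i \sqrt{6}\right) = 1116 + \left(5 + i \sqrt{6}\right) = 1121 + i \sqrt{6}$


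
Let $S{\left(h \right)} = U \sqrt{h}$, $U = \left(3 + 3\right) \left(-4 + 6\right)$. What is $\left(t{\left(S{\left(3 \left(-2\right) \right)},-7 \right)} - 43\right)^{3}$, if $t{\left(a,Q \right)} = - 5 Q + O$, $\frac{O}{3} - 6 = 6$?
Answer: $21952$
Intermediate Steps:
$O = 36$ ($O = 18 + 3 \cdot 6 = 18 + 18 = 36$)
$U = 12$ ($U = 6 \cdot 2 = 12$)
$S{\left(h \right)} = 12 \sqrt{h}$
$t{\left(a,Q \right)} = 36 - 5 Q$ ($t{\left(a,Q \right)} = - 5 Q + 36 = 36 - 5 Q$)
$\left(t{\left(S{\left(3 \left(-2\right) \right)},-7 \right)} - 43\right)^{3} = \left(\left(36 - -35\right) - 43\right)^{3} = \left(\left(36 + 35\right) - 43\right)^{3} = \left(71 - 43\right)^{3} = 28^{3} = 21952$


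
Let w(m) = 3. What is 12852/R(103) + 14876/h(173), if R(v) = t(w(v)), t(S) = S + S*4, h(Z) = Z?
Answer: 815512/865 ≈ 942.79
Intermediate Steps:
t(S) = 5*S (t(S) = S + 4*S = 5*S)
R(v) = 15 (R(v) = 5*3 = 15)
12852/R(103) + 14876/h(173) = 12852/15 + 14876/173 = 12852*(1/15) + 14876*(1/173) = 4284/5 + 14876/173 = 815512/865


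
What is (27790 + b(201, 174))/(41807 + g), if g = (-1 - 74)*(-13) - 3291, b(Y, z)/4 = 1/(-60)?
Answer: 416849/592365 ≈ 0.70370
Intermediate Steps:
b(Y, z) = -1/15 (b(Y, z) = 4/(-60) = 4*(-1/60) = -1/15)
g = -2316 (g = -75*(-13) - 3291 = 975 - 3291 = -2316)
(27790 + b(201, 174))/(41807 + g) = (27790 - 1/15)/(41807 - 2316) = (416849/15)/39491 = (416849/15)*(1/39491) = 416849/592365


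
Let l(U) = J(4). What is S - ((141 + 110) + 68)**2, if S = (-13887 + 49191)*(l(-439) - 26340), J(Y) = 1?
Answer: -929973817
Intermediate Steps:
l(U) = 1
S = -929872056 (S = (-13887 + 49191)*(1 - 26340) = 35304*(-26339) = -929872056)
S - ((141 + 110) + 68)**2 = -929872056 - ((141 + 110) + 68)**2 = -929872056 - (251 + 68)**2 = -929872056 - 1*319**2 = -929872056 - 1*101761 = -929872056 - 101761 = -929973817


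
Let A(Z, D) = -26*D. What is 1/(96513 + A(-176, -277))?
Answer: 1/103715 ≈ 9.6418e-6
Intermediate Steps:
1/(96513 + A(-176, -277)) = 1/(96513 - 26*(-277)) = 1/(96513 + 7202) = 1/103715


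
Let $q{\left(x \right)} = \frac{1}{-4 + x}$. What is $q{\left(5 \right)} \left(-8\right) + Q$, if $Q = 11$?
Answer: $3$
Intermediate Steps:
$q{\left(5 \right)} \left(-8\right) + Q = \frac{1}{-4 + 5} \left(-8\right) + 11 = 1^{-1} \left(-8\right) + 11 = 1 \left(-8\right) + 11 = -8 + 11 = 3$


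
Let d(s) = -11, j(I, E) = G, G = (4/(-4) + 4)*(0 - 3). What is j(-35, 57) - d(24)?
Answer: 2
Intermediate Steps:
G = -9 (G = (4*(-1/4) + 4)*(-3) = (-1 + 4)*(-3) = 3*(-3) = -9)
j(I, E) = -9
j(-35, 57) - d(24) = -9 - 1*(-11) = -9 + 11 = 2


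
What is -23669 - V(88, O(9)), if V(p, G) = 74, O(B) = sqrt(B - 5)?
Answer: -23743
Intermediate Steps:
O(B) = sqrt(-5 + B)
-23669 - V(88, O(9)) = -23669 - 1*74 = -23669 - 74 = -23743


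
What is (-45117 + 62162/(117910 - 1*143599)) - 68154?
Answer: -2909880881/25689 ≈ -1.1327e+5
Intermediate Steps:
(-45117 + 62162/(117910 - 1*143599)) - 68154 = (-45117 + 62162/(117910 - 143599)) - 68154 = (-45117 + 62162/(-25689)) - 68154 = (-45117 + 62162*(-1/25689)) - 68154 = (-45117 - 62162/25689) - 68154 = -1159072775/25689 - 68154 = -2909880881/25689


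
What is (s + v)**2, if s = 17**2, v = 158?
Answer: 199809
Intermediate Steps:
s = 289
(s + v)**2 = (289 + 158)**2 = 447**2 = 199809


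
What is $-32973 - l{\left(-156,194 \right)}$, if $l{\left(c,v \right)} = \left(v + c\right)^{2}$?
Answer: $-34417$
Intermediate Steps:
$l{\left(c,v \right)} = \left(c + v\right)^{2}$
$-32973 - l{\left(-156,194 \right)} = -32973 - \left(-156 + 194\right)^{2} = -32973 - 38^{2} = -32973 - 1444 = -34417$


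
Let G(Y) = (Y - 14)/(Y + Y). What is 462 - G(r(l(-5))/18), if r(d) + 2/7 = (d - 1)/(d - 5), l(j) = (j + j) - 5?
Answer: 1413/2 ≈ 706.50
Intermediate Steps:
l(j) = -5 + 2*j (l(j) = 2*j - 5 = -5 + 2*j)
r(d) = -2/7 + (-1 + d)/(-5 + d) (r(d) = -2/7 + (d - 1)/(d - 5) = -2/7 + (-1 + d)/(-5 + d))
G(Y) = (-14 + Y)/(2*Y) (G(Y) = (-14 + Y)/((2*Y)) = (-14 + Y)*(1/(2*Y)) = (-14 + Y)/(2*Y))
462 - G(r(l(-5))/18) = 462 - (-14 + ((3 + 5*(-5 + 2*(-5)))/(7*(-5 + (-5 + 2*(-5)))))/18)/(2*(((3 + 5*(-5 + 2*(-5)))/(7*(-5 + (-5 + 2*(-5)))))/18)) = 462 - (-14 + ((3 + 5*(-5 - 10))/(7*(-5 + (-5 - 10))))*(1/18))/(2*(((3 + 5*(-5 - 10))/(7*(-5 + (-5 - 10))))*(1/18))) = 462 - (-14 + ((3 + 5*(-15))/(7*(-5 - 15)))*(1/18))/(2*(((3 + 5*(-15))/(7*(-5 - 15)))*(1/18))) = 462 - (-14 + ((1/7)*(3 - 75)/(-20))*(1/18))/(2*(((1/7)*(3 - 75)/(-20))*(1/18))) = 462 - (-14 + ((1/7)*(-1/20)*(-72))*(1/18))/(2*(((1/7)*(-1/20)*(-72))*(1/18))) = 462 - (-14 + (18/35)*(1/18))/(2*((18/35)*(1/18))) = 462 - (-14 + 1/35)/(2*1/35) = 462 - 35*(-489)/(2*35) = 462 - 1*(-489/2) = 462 + 489/2 = 1413/2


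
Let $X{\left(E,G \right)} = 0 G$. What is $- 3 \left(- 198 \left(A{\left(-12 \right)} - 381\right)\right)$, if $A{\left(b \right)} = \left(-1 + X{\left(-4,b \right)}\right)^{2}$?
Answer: $-225720$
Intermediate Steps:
$X{\left(E,G \right)} = 0$
$A{\left(b \right)} = 1$ ($A{\left(b \right)} = \left(-1 + 0\right)^{2} = \left(-1\right)^{2} = 1$)
$- 3 \left(- 198 \left(A{\left(-12 \right)} - 381\right)\right) = - 3 \left(- 198 \left(1 - 381\right)\right) = - 3 \left(\left(-198\right) \left(-380\right)\right) = \left(-3\right) 75240 = -225720$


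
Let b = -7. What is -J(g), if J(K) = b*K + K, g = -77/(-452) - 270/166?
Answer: -163887/18758 ≈ -8.7369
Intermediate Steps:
g = -54629/37516 (g = -77*(-1/452) - 270*1/166 = 77/452 - 135/83 = -54629/37516 ≈ -1.4562)
J(K) = -6*K (J(K) = -7*K + K = -6*K)
-J(g) = -(-6)*(-54629)/37516 = -1*163887/18758 = -163887/18758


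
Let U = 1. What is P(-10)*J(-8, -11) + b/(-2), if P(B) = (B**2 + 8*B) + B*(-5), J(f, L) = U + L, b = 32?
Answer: -716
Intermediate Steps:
J(f, L) = 1 + L
P(B) = B**2 + 3*B (P(B) = (B**2 + 8*B) - 5*B = B**2 + 3*B)
P(-10)*J(-8, -11) + b/(-2) = (-10*(3 - 10))*(1 - 11) + 32/(-2) = -10*(-7)*(-10) + 32*(-1/2) = 70*(-10) - 16 = -700 - 16 = -716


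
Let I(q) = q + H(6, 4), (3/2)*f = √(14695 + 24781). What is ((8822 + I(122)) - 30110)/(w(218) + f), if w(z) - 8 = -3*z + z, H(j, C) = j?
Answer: 2547135/46586 + 7935*√9869/46586 ≈ 71.597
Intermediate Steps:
f = 4*√9869/3 (f = 2*√(14695 + 24781)/3 = 2*√39476/3 = 2*(2*√9869)/3 = 4*√9869/3 ≈ 132.46)
I(q) = 6 + q (I(q) = q + 6 = 6 + q)
w(z) = 8 - 2*z (w(z) = 8 + (-3*z + z) = 8 - 2*z)
((8822 + I(122)) - 30110)/(w(218) + f) = ((8822 + (6 + 122)) - 30110)/((8 - 2*218) + 4*√9869/3) = ((8822 + 128) - 30110)/((8 - 436) + 4*√9869/3) = (8950 - 30110)/(-428 + 4*√9869/3) = -21160/(-428 + 4*√9869/3)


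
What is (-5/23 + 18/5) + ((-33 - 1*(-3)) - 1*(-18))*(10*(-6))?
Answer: 83189/115 ≈ 723.38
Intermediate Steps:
(-5/23 + 18/5) + ((-33 - 1*(-3)) - 1*(-18))*(10*(-6)) = (-5*1/23 + 18*(1/5)) + ((-33 + 3) + 18)*(-60) = (-5/23 + 18/5) + (-30 + 18)*(-60) = 389/115 - 12*(-60) = 389/115 + 720 = 83189/115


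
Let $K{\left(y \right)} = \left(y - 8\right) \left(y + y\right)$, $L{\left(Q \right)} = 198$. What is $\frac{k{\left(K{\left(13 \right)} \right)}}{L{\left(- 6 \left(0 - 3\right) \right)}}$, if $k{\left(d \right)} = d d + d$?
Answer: $\frac{8515}{99} \approx 86.01$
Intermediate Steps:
$K{\left(y \right)} = 2 y \left(-8 + y\right)$ ($K{\left(y \right)} = \left(-8 + y\right) 2 y = 2 y \left(-8 + y\right)$)
$k{\left(d \right)} = d + d^{2}$ ($k{\left(d \right)} = d^{2} + d = d + d^{2}$)
$\frac{k{\left(K{\left(13 \right)} \right)}}{L{\left(- 6 \left(0 - 3\right) \right)}} = \frac{2 \cdot 13 \left(-8 + 13\right) \left(1 + 2 \cdot 13 \left(-8 + 13\right)\right)}{198} = 2 \cdot 13 \cdot 5 \left(1 + 2 \cdot 13 \cdot 5\right) \frac{1}{198} = 130 \left(1 + 130\right) \frac{1}{198} = 130 \cdot 131 \cdot \frac{1}{198} = 17030 \cdot \frac{1}{198} = \frac{8515}{99}$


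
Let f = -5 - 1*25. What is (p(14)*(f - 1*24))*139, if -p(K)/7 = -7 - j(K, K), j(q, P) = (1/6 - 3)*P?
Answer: 1716372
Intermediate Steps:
f = -30 (f = -5 - 25 = -30)
j(q, P) = -17*P/6 (j(q, P) = (⅙ - 3)*P = -17*P/6)
p(K) = 49 - 119*K/6 (p(K) = -7*(-7 - (-17)*K/6) = -7*(-7 + 17*K/6) = 49 - 119*K/6)
(p(14)*(f - 1*24))*139 = ((49 - 119/6*14)*(-30 - 1*24))*139 = ((49 - 833/3)*(-30 - 24))*139 = -686/3*(-54)*139 = 12348*139 = 1716372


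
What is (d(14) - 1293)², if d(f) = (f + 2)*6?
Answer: 1432809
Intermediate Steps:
d(f) = 12 + 6*f (d(f) = (2 + f)*6 = 12 + 6*f)
(d(14) - 1293)² = ((12 + 6*14) - 1293)² = ((12 + 84) - 1293)² = (96 - 1293)² = (-1197)² = 1432809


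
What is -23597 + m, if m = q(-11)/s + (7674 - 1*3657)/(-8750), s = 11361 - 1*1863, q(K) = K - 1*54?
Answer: -490281599929/20776875 ≈ -23597.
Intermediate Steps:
q(K) = -54 + K (q(K) = K - 54 = -54 + K)
s = 9498 (s = 11361 - 1863 = 9498)
m = -9680554/20776875 (m = (-54 - 11)/9498 + (7674 - 1*3657)/(-8750) = -65*1/9498 + (7674 - 3657)*(-1/8750) = -65/9498 + 4017*(-1/8750) = -65/9498 - 4017/8750 = -9680554/20776875 ≈ -0.46593)
-23597 + m = -23597 - 9680554/20776875 = -490281599929/20776875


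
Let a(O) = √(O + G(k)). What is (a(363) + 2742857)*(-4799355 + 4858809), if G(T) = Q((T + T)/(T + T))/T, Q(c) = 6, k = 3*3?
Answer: 163073820078 + 19818*√3273 ≈ 1.6308e+11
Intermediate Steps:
k = 9
G(T) = 6/T
a(O) = √(⅔ + O) (a(O) = √(O + 6/9) = √(O + 6*(⅑)) = √(O + ⅔) = √(⅔ + O))
(a(363) + 2742857)*(-4799355 + 4858809) = (√(6 + 9*363)/3 + 2742857)*(-4799355 + 4858809) = (√(6 + 3267)/3 + 2742857)*59454 = (√3273/3 + 2742857)*59454 = (2742857 + √3273/3)*59454 = 163073820078 + 19818*√3273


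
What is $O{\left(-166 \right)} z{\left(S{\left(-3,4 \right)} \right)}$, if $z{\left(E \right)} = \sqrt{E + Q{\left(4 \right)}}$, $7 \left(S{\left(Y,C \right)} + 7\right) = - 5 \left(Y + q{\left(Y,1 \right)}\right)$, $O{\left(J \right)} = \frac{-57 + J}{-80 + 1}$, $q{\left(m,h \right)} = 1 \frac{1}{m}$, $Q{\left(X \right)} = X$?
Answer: $\frac{223 i \sqrt{273}}{1659} \approx 2.221 i$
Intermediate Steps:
$q{\left(m,h \right)} = \frac{1}{m}$
$O{\left(J \right)} = \frac{57}{79} - \frac{J}{79}$ ($O{\left(J \right)} = \frac{-57 + J}{-79} = \left(-57 + J\right) \left(- \frac{1}{79}\right) = \frac{57}{79} - \frac{J}{79}$)
$S{\left(Y,C \right)} = -7 - \frac{5 Y}{7} - \frac{5}{7 Y}$ ($S{\left(Y,C \right)} = -7 + \frac{\left(-5\right) \left(Y + \frac{1}{Y}\right)}{7} = -7 + \frac{- 5 Y - \frac{5}{Y}}{7} = -7 - \left(\frac{5 Y}{7} + \frac{5}{7 Y}\right) = -7 - \frac{5 Y}{7} - \frac{5}{7 Y}$)
$z{\left(E \right)} = \sqrt{4 + E}$ ($z{\left(E \right)} = \sqrt{E + 4} = \sqrt{4 + E}$)
$O{\left(-166 \right)} z{\left(S{\left(-3,4 \right)} \right)} = \left(\frac{57}{79} - - \frac{166}{79}\right) \sqrt{4 + \frac{-5 - 3 \left(-49 - -15\right)}{7 \left(-3\right)}} = \left(\frac{57}{79} + \frac{166}{79}\right) \sqrt{4 + \frac{1}{7} \left(- \frac{1}{3}\right) \left(-5 - 3 \left(-49 + 15\right)\right)} = \frac{223 \sqrt{4 + \frac{1}{7} \left(- \frac{1}{3}\right) \left(-5 - -102\right)}}{79} = \frac{223 \sqrt{4 + \frac{1}{7} \left(- \frac{1}{3}\right) \left(-5 + 102\right)}}{79} = \frac{223 \sqrt{4 + \frac{1}{7} \left(- \frac{1}{3}\right) 97}}{79} = \frac{223 \sqrt{4 - \frac{97}{21}}}{79} = \frac{223 \sqrt{- \frac{13}{21}}}{79} = \frac{223 \frac{i \sqrt{273}}{21}}{79} = \frac{223 i \sqrt{273}}{1659}$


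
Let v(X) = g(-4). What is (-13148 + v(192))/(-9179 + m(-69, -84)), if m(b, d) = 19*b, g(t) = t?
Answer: 6576/5245 ≈ 1.2538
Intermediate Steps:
v(X) = -4
(-13148 + v(192))/(-9179 + m(-69, -84)) = (-13148 - 4)/(-9179 + 19*(-69)) = -13152/(-9179 - 1311) = -13152/(-10490) = -13152*(-1/10490) = 6576/5245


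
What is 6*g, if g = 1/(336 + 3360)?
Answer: 1/616 ≈ 0.0016234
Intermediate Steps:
g = 1/3696 ≈ 0.00027056
6*g = 6*(1/3696) = 1/616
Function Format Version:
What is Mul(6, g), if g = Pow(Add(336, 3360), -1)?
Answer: Rational(1, 616) ≈ 0.0016234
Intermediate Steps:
g = Rational(1, 3696) (g = Pow(3696, -1) = Rational(1, 3696) ≈ 0.00027056)
Mul(6, g) = Mul(6, Rational(1, 3696)) = Rational(1, 616)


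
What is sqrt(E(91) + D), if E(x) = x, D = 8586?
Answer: sqrt(8677) ≈ 93.150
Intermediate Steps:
sqrt(E(91) + D) = sqrt(91 + 8586) = sqrt(8677)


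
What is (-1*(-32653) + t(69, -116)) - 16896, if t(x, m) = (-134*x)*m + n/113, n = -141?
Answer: 122976968/113 ≈ 1.0883e+6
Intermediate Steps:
t(x, m) = -141/113 - 134*m*x (t(x, m) = (-134*x)*m - 141/113 = -134*m*x - 141*1/113 = -134*m*x - 141/113 = -141/113 - 134*m*x)
(-1*(-32653) + t(69, -116)) - 16896 = (-1*(-32653) + (-141/113 - 134*(-116)*69)) - 16896 = (32653 + (-141/113 + 1072536)) - 16896 = (32653 + 121196427/113) - 16896 = 124886216/113 - 16896 = 122976968/113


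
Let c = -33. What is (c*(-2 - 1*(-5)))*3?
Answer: -297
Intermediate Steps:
(c*(-2 - 1*(-5)))*3 = -33*(-2 - 1*(-5))*3 = -33*(-2 + 5)*3 = -33*3*3 = -99*3 = -297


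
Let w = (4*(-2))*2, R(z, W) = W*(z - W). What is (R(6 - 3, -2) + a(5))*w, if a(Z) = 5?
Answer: 80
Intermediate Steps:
w = -16 (w = -8*2 = -16)
(R(6 - 3, -2) + a(5))*w = (-2*((6 - 3) - 1*(-2)) + 5)*(-16) = (-2*(3 + 2) + 5)*(-16) = (-2*5 + 5)*(-16) = (-10 + 5)*(-16) = -5*(-16) = 80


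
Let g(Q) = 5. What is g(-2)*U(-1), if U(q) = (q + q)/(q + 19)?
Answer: -5/9 ≈ -0.55556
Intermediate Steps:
U(q) = 2*q/(19 + q) (U(q) = (2*q)/(19 + q) = 2*q/(19 + q))
g(-2)*U(-1) = 5*(2*(-1)/(19 - 1)) = 5*(2*(-1)/18) = 5*(2*(-1)*(1/18)) = 5*(-⅑) = -5/9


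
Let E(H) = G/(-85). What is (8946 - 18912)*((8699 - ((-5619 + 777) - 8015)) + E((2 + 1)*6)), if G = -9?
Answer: -18260392854/85 ≈ -2.1483e+8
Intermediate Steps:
E(H) = 9/85 (E(H) = -9/(-85) = -9*(-1/85) = 9/85)
(8946 - 18912)*((8699 - ((-5619 + 777) - 8015)) + E((2 + 1)*6)) = (8946 - 18912)*((8699 - ((-5619 + 777) - 8015)) + 9/85) = -9966*((8699 - (-4842 - 8015)) + 9/85) = -9966*((8699 - 1*(-12857)) + 9/85) = -9966*((8699 + 12857) + 9/85) = -9966*(21556 + 9/85) = -9966*1832269/85 = -18260392854/85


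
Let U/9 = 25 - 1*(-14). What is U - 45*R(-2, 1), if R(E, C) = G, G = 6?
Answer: 81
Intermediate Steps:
R(E, C) = 6
U = 351 (U = 9*(25 - 1*(-14)) = 9*(25 + 14) = 9*39 = 351)
U - 45*R(-2, 1) = 351 - 45*6 = 351 - 270 = 81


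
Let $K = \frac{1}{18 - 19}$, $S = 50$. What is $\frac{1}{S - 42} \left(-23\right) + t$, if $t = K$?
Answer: $- \frac{31}{8} \approx -3.875$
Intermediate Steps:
$K = -1$ ($K = \frac{1}{-1} = -1$)
$t = -1$
$\frac{1}{S - 42} \left(-23\right) + t = \frac{1}{50 - 42} \left(-23\right) - 1 = \frac{1}{8} \left(-23\right) - 1 = - \frac{23}{8} - 1 = - \frac{31}{8}$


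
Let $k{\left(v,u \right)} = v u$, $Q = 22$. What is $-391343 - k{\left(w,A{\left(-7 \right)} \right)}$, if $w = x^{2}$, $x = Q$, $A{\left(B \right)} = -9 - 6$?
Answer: $-384083$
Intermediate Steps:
$A{\left(B \right)} = -15$
$x = 22$
$w = 484$ ($w = 22^{2} = 484$)
$k{\left(v,u \right)} = u v$
$-391343 - k{\left(w,A{\left(-7 \right)} \right)} = -391343 - \left(-15\right) 484 = -391343 - -7260 = -391343 + 7260 = -384083$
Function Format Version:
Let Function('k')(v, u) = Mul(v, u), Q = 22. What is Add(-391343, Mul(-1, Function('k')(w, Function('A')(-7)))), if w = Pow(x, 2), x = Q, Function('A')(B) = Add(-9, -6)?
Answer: -384083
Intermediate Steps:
Function('A')(B) = -15
x = 22
w = 484 (w = Pow(22, 2) = 484)
Function('k')(v, u) = Mul(u, v)
Add(-391343, Mul(-1, Function('k')(w, Function('A')(-7)))) = Add(-391343, Mul(-1, Mul(-15, 484))) = Add(-391343, Mul(-1, -7260)) = Add(-391343, 7260) = -384083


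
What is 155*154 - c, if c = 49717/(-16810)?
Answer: 401304417/16810 ≈ 23873.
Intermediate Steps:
c = -49717/16810 (c = 49717*(-1/16810) = -49717/16810 ≈ -2.9576)
155*154 - c = 155*154 - 1*(-49717/16810) = 23870 + 49717/16810 = 401304417/16810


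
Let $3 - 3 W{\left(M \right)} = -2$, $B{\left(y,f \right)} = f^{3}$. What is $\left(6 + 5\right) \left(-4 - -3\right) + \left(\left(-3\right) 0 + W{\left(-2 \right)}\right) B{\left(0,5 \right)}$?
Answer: $\frac{592}{3} \approx 197.33$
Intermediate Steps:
$W{\left(M \right)} = \frac{5}{3}$ ($W{\left(M \right)} = 1 - - \frac{2}{3} = 1 + \frac{2}{3} = \frac{5}{3}$)
$\left(6 + 5\right) \left(-4 - -3\right) + \left(\left(-3\right) 0 + W{\left(-2 \right)}\right) B{\left(0,5 \right)} = \left(6 + 5\right) \left(-4 - -3\right) + \left(\left(-3\right) 0 + \frac{5}{3}\right) 5^{3} = 11 \left(-4 + 3\right) + \left(0 + \frac{5}{3}\right) 125 = 11 \left(-1\right) + \frac{5}{3} \cdot 125 = -11 + \frac{625}{3} = \frac{592}{3}$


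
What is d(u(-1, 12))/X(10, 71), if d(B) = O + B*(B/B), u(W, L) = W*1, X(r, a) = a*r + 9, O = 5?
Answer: 4/719 ≈ 0.0055633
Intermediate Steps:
X(r, a) = 9 + a*r
u(W, L) = W
d(B) = 5 + B (d(B) = 5 + B*(B/B) = 5 + B*1 = 5 + B)
d(u(-1, 12))/X(10, 71) = (5 - 1)/(9 + 71*10) = 4/(9 + 710) = 4/719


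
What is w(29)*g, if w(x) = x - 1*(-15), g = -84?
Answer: -3696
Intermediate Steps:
w(x) = 15 + x (w(x) = x + 15 = 15 + x)
w(29)*g = (15 + 29)*(-84) = 44*(-84) = -3696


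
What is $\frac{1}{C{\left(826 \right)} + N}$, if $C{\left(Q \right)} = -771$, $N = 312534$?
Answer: $\frac{1}{311763} \approx 3.2076 \cdot 10^{-6}$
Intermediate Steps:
$\frac{1}{C{\left(826 \right)} + N} = \frac{1}{-771 + 312534} = \frac{1}{311763}$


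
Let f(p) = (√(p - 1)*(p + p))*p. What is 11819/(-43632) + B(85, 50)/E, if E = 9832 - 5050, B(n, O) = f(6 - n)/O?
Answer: -11819/43632 + 12482*I*√5/59775 ≈ -0.27088 + 0.46693*I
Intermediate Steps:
f(p) = 2*p²*√(-1 + p) (f(p) = (√(-1 + p)*(2*p))*p = (2*p*√(-1 + p))*p = 2*p²*√(-1 + p))
B(n, O) = 2*√(5 - n)*(6 - n)²/O (B(n, O) = (2*(6 - n)²*√(-1 + (6 - n)))/O = (2*(6 - n)²*√(5 - n))/O = (2*√(5 - n)*(6 - n)²)/O = 2*√(5 - n)*(6 - n)²/O)
E = 4782
11819/(-43632) + B(85, 50)/E = 11819/(-43632) + (2*(-6 + 85)²*√(5 - 1*85)/50)/4782 = 11819*(-1/43632) + (2*(1/50)*79²*√(5 - 85))*(1/4782) = -11819/43632 + (2*(1/50)*6241*√(-80))*(1/4782) = -11819/43632 + (2*(1/50)*6241*(4*I*√5))*(1/4782) = -11819/43632 + (24964*I*√5/25)*(1/4782) = -11819/43632 + 12482*I*√5/59775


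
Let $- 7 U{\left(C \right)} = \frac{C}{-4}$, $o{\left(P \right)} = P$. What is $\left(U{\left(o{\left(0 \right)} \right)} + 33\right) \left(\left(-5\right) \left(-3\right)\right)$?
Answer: $495$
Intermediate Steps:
$U{\left(C \right)} = \frac{C}{28}$ ($U{\left(C \right)} = - \frac{C \frac{1}{-4}}{7} = - \frac{C \left(- \frac{1}{4}\right)}{7} = - \frac{\left(- \frac{1}{4}\right) C}{7} = \frac{C}{28}$)
$\left(U{\left(o{\left(0 \right)} \right)} + 33\right) \left(\left(-5\right) \left(-3\right)\right) = \left(\frac{1}{28} \cdot 0 + 33\right) \left(\left(-5\right) \left(-3\right)\right) = \left(0 + 33\right) 15 = 33 \cdot 15 = 495$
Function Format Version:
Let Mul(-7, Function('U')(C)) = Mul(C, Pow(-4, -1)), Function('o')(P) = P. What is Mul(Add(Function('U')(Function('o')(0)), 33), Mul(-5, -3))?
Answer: 495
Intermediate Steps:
Function('U')(C) = Mul(Rational(1, 28), C) (Function('U')(C) = Mul(Rational(-1, 7), Mul(C, Pow(-4, -1))) = Mul(Rational(-1, 7), Mul(C, Rational(-1, 4))) = Mul(Rational(-1, 7), Mul(Rational(-1, 4), C)) = Mul(Rational(1, 28), C))
Mul(Add(Function('U')(Function('o')(0)), 33), Mul(-5, -3)) = Mul(Add(Mul(Rational(1, 28), 0), 33), Mul(-5, -3)) = Mul(Add(0, 33), 15) = Mul(33, 15) = 495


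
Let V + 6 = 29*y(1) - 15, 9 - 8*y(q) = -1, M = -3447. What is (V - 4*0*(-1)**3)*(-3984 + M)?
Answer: -453291/4 ≈ -1.1332e+5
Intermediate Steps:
y(q) = 5/4 (y(q) = 9/8 - 1/8*(-1) = 9/8 + 1/8 = 5/4)
V = 61/4 (V = -6 + (29*(5/4) - 15) = -6 + (145/4 - 15) = -6 + 85/4 = 61/4 ≈ 15.250)
(V - 4*0*(-1)**3)*(-3984 + M) = (61/4 - 4*0*(-1)**3)*(-3984 - 3447) = (61/4 + 0*(-1))*(-7431) = (61/4 + 0)*(-7431) = (61/4)*(-7431) = -453291/4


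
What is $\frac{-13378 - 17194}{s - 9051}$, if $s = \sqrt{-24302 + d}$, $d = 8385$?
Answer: $\frac{138353586}{40968259} + \frac{15286 i \sqrt{15917}}{40968259} \approx 3.3771 + 0.047074 i$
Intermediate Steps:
$s = i \sqrt{15917}$ ($s = \sqrt{-24302 + 8385} = \sqrt{-15917} = i \sqrt{15917} \approx 126.16 i$)
$\frac{-13378 - 17194}{s - 9051} = \frac{-13378 - 17194}{i \sqrt{15917} - 9051} = - \frac{30572}{-9051 + i \sqrt{15917}}$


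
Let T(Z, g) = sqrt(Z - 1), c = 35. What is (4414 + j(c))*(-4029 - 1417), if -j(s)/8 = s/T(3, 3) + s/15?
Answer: -71810956/3 + 762440*sqrt(2) ≈ -2.2859e+7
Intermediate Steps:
T(Z, g) = sqrt(-1 + Z)
j(s) = -8*s/15 - 4*s*sqrt(2) (j(s) = -8*(s/(sqrt(-1 + 3)) + s/15) = -8*(s/(sqrt(2)) + s*(1/15)) = -8*(s*(sqrt(2)/2) + s/15) = -8*(s*sqrt(2)/2 + s/15) = -8*(s/15 + s*sqrt(2)/2) = -8*s/15 - 4*s*sqrt(2))
(4414 + j(c))*(-4029 - 1417) = (4414 + (4/15)*35*(-2 - 15*sqrt(2)))*(-4029 - 1417) = (4414 + (-56/3 - 140*sqrt(2)))*(-5446) = (13186/3 - 140*sqrt(2))*(-5446) = -71810956/3 + 762440*sqrt(2)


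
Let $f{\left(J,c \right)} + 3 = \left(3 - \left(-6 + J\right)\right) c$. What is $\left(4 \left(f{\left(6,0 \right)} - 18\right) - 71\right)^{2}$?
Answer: $24025$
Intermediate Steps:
$f{\left(J,c \right)} = -3 + c \left(9 - J\right)$ ($f{\left(J,c \right)} = -3 + \left(3 - \left(-6 + J\right)\right) c = -3 + \left(9 - J\right) c = -3 + c \left(9 - J\right)$)
$\left(4 \left(f{\left(6,0 \right)} - 18\right) - 71\right)^{2} = \left(4 \left(\left(-3 + 9 \cdot 0 - 6 \cdot 0\right) - 18\right) - 71\right)^{2} = \left(4 \left(\left(-3 + 0 + 0\right) - 18\right) - 71\right)^{2} = \left(4 \left(-3 - 18\right) - 71\right)^{2} = \left(4 \left(-21\right) - 71\right)^{2} = \left(-84 - 71\right)^{2} = \left(-155\right)^{2} = 24025$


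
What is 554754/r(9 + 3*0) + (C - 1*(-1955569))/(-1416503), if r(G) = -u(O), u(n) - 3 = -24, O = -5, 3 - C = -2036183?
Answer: 261908959469/9915521 ≈ 26414.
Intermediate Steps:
C = 2036186 (C = 3 - 1*(-2036183) = 3 + 2036183 = 2036186)
u(n) = -21 (u(n) = 3 - 24 = -21)
r(G) = 21 (r(G) = -1*(-21) = 21)
554754/r(9 + 3*0) + (C - 1*(-1955569))/(-1416503) = 554754/21 + (2036186 - 1*(-1955569))/(-1416503) = 554754*(1/21) + (2036186 + 1955569)*(-1/1416503) = 184918/7 + 3991755*(-1/1416503) = 184918/7 - 3991755/1416503 = 261908959469/9915521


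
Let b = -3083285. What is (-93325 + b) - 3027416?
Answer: -6204026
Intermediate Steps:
(-93325 + b) - 3027416 = (-93325 - 3083285) - 3027416 = -3176610 - 3027416 = -6204026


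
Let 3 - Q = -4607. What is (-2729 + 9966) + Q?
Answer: 11847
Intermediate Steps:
Q = 4610 (Q = 3 - 1*(-4607) = 3 + 4607 = 4610)
(-2729 + 9966) + Q = (-2729 + 9966) + 4610 = 7237 + 4610 = 11847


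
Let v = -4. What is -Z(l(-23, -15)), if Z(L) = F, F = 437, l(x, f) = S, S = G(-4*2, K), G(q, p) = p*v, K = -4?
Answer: -437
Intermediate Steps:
G(q, p) = -4*p (G(q, p) = p*(-4) = -4*p)
S = 16 (S = -4*(-4) = 16)
l(x, f) = 16
Z(L) = 437
-Z(l(-23, -15)) = -1*437 = -437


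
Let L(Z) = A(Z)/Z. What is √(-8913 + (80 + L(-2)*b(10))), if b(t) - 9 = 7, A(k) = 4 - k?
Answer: I*√8881 ≈ 94.239*I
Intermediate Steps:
b(t) = 16 (b(t) = 9 + 7 = 16)
L(Z) = (4 - Z)/Z
√(-8913 + (80 + L(-2)*b(10))) = √(-8913 + (80 + ((4 - 1*(-2))/(-2))*16)) = √(-8913 + (80 - (4 + 2)/2*16)) = √(-8913 + (80 - ½*6*16)) = √(-8913 + (80 - 3*16)) = √(-8913 + (80 - 48)) = √(-8913 + 32) = √(-8881) = I*√8881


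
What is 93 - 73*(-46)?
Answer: 3451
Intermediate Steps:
93 - 73*(-46) = 93 + 3358 = 3451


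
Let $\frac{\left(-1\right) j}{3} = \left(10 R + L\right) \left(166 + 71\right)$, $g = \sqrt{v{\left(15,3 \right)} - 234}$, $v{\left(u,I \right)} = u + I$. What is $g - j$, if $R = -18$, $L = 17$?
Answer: $-115893 + 6 i \sqrt{6} \approx -1.1589 \cdot 10^{5} + 14.697 i$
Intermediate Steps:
$v{\left(u,I \right)} = I + u$
$g = 6 i \sqrt{6}$ ($g = \sqrt{\left(3 + 15\right) - 234} = \sqrt{18 - 234} = \sqrt{-216} = 6 i \sqrt{6} \approx 14.697 i$)
$j = 115893$ ($j = - 3 \left(10 \left(-18\right) + 17\right) \left(166 + 71\right) = - 3 \left(-180 + 17\right) 237 = - 3 \left(\left(-163\right) 237\right) = \left(-3\right) \left(-38631\right) = 115893$)
$g - j = 6 i \sqrt{6} - 115893 = -115893 + 6 i \sqrt{6}$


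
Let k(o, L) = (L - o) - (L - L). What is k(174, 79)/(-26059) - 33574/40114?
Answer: -435547018/522665363 ≈ -0.83332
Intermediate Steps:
k(o, L) = L - o (k(o, L) = (L - o) - 1*0 = (L - o) + 0 = L - o)
k(174, 79)/(-26059) - 33574/40114 = (79 - 1*174)/(-26059) - 33574/40114 = (79 - 174)*(-1/26059) - 33574*1/40114 = -95*(-1/26059) - 16787/20057 = 95/26059 - 16787/20057 = -435547018/522665363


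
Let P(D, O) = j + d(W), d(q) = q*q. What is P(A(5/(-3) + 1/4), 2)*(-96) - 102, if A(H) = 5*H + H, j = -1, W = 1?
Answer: -102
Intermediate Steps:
d(q) = q²
A(H) = 6*H
P(D, O) = 0 (P(D, O) = -1 + 1² = -1 + 1 = 0)
P(A(5/(-3) + 1/4), 2)*(-96) - 102 = 0*(-96) - 102 = 0 - 102 = -102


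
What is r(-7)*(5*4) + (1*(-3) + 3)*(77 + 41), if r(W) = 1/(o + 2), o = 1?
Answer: 20/3 ≈ 6.6667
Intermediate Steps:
r(W) = ⅓ (r(W) = 1/(1 + 2) = 1/3 = ⅓)
r(-7)*(5*4) + (1*(-3) + 3)*(77 + 41) = (5*4)/3 + (1*(-3) + 3)*(77 + 41) = (⅓)*20 + (-3 + 3)*118 = 20/3 + 0*118 = 20/3 + 0 = 20/3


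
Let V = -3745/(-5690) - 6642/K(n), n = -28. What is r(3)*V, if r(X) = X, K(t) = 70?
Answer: -11259249/39830 ≈ -282.68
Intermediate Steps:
V = -3753083/39830 (V = -3745/(-5690) - 6642/70 = -3745*(-1/5690) - 6642*1/70 = 749/1138 - 3321/35 = -3753083/39830 ≈ -94.228)
r(3)*V = 3*(-3753083/39830) = -11259249/39830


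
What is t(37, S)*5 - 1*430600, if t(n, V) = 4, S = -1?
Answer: -430580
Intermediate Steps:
t(37, S)*5 - 1*430600 = 4*5 - 1*430600 = 20 - 430600 = -430580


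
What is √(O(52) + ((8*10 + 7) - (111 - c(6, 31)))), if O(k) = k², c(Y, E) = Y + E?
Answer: √2717 ≈ 52.125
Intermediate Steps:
c(Y, E) = E + Y
√(O(52) + ((8*10 + 7) - (111 - c(6, 31)))) = √(52² + ((8*10 + 7) - (111 - (31 + 6)))) = √(2704 + ((80 + 7) - (111 - 1*37))) = √(2704 + (87 - (111 - 37))) = √(2704 + (87 - 1*74)) = √(2704 + (87 - 74)) = √(2704 + 13) = √2717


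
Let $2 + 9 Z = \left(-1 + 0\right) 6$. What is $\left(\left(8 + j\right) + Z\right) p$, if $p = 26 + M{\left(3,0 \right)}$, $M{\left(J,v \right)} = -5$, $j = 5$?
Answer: $\frac{763}{3} \approx 254.33$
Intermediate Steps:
$Z = - \frac{8}{9}$ ($Z = - \frac{2}{9} + \frac{\left(-1 + 0\right) 6}{9} = - \frac{2}{9} + \frac{\left(-1\right) 6}{9} = - \frac{2}{9} + \frac{1}{9} \left(-6\right) = - \frac{2}{9} - \frac{2}{3} = - \frac{8}{9} \approx -0.88889$)
$p = 21$ ($p = 26 - 5 = 21$)
$\left(\left(8 + j\right) + Z\right) p = \left(\left(8 + 5\right) - \frac{8}{9}\right) 21 = \left(13 - \frac{8}{9}\right) 21 = \frac{109}{9} \cdot 21 = \frac{763}{3}$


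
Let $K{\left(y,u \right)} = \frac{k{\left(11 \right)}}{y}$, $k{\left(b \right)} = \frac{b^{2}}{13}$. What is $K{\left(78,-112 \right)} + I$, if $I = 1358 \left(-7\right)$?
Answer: $- \frac{9638963}{1014} \approx -9505.9$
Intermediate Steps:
$k{\left(b \right)} = \frac{b^{2}}{13}$ ($k{\left(b \right)} = b^{2} \cdot \frac{1}{13} = \frac{b^{2}}{13}$)
$K{\left(y,u \right)} = \frac{121}{13 y}$ ($K{\left(y,u \right)} = \frac{\frac{1}{13} \cdot 11^{2}}{y} = \frac{\frac{1}{13} \cdot 121}{y} = \frac{121}{13 y}$)
$I = -9506$
$K{\left(78,-112 \right)} + I = \frac{121}{13 \cdot 78} - 9506 = \frac{121}{13} \cdot \frac{1}{78} - 9506 = \frac{121}{1014} - 9506 = - \frac{9638963}{1014}$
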